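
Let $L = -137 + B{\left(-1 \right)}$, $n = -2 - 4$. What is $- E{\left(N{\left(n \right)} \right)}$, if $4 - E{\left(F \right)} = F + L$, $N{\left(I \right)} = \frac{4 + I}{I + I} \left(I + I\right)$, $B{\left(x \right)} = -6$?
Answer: $-149$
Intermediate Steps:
$n = -6$ ($n = -2 - 4 = -6$)
$N{\left(I \right)} = 4 + I$ ($N{\left(I \right)} = \frac{4 + I}{2 I} 2 I = 4 + I$)
$L = -143$ ($L = -137 - 6 = -143$)
$E{\left(F \right)} = 147 - F$ ($E{\left(F \right)} = 4 - \left(F - 143\right) = 4 - \left(-143 + F\right) = 147 - F$)
$- E{\left(N{\left(n \right)} \right)} = - (147 - \left(4 - 6\right)) = - (147 - -2) = - (147 + 2) = \left(-1\right) 149 = -149$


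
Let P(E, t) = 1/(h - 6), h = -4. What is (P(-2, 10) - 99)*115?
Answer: -22793/2 ≈ -11397.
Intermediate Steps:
P(E, t) = -1/10 (P(E, t) = 1/(-4 - 6) = 1/(-10) = -1/10)
(P(-2, 10) - 99)*115 = (-1/10 - 99)*115 = -991/10*115 = -22793/2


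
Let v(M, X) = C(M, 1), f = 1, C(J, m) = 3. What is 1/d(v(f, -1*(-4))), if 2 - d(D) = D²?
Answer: -⅐ ≈ -0.14286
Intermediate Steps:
v(M, X) = 3
d(D) = 2 - D²
1/d(v(f, -1*(-4))) = 1/(2 - 1*3²) = 1/(2 - 1*9) = 1/(2 - 9) = 1/(-7) = -⅐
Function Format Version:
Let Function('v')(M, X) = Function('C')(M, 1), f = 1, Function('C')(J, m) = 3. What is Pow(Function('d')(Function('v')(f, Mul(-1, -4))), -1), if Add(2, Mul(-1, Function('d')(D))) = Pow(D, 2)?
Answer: Rational(-1, 7) ≈ -0.14286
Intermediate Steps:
Function('v')(M, X) = 3
Function('d')(D) = Add(2, Mul(-1, Pow(D, 2)))
Pow(Function('d')(Function('v')(f, Mul(-1, -4))), -1) = Pow(Add(2, Mul(-1, Pow(3, 2))), -1) = Pow(Add(2, Mul(-1, 9)), -1) = Pow(Add(2, -9), -1) = Pow(-7, -1) = Rational(-1, 7)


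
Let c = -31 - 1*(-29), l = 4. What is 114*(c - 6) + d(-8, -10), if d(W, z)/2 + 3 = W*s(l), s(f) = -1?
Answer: -902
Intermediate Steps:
c = -2 (c = -31 + 29 = -2)
d(W, z) = -6 - 2*W (d(W, z) = -6 + 2*(W*(-1)) = -6 + 2*(-W) = -6 - 2*W)
114*(c - 6) + d(-8, -10) = 114*(-2 - 6) + (-6 - 2*(-8)) = 114*(-8) + (-6 + 16) = -912 + 10 = -902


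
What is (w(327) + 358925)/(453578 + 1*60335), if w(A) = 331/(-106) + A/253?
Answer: 9625601569/13782118834 ≈ 0.69841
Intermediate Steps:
w(A) = -331/106 + A/253 (w(A) = 331*(-1/106) + A*(1/253) = -331/106 + A/253)
(w(327) + 358925)/(453578 + 1*60335) = ((-331/106 + (1/253)*327) + 358925)/(453578 + 1*60335) = ((-331/106 + 327/253) + 358925)/(453578 + 60335) = (-49081/26818 + 358925)/513913 = (9625601569/26818)*(1/513913) = 9625601569/13782118834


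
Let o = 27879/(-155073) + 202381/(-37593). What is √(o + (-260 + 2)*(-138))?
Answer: 2*√3733982374181688365606/647739921 ≈ 188.68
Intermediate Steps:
o = -10810628020/1943219763 (o = 27879*(-1/155073) + 202381*(-1/37593) = -9293/51691 - 202381/37593 = -10810628020/1943219763 ≈ -5.5633)
√(o + (-260 + 2)*(-138)) = √(-10810628020/1943219763 + (-260 + 2)*(-138)) = √(-10810628020/1943219763 - 258*(-138)) = √(-10810628020/1943219763 + 35604) = √(69175585813832/1943219763) = 2*√3733982374181688365606/647739921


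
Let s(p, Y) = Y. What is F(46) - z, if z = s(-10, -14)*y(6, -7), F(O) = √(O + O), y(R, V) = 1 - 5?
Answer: -56 + 2*√23 ≈ -46.408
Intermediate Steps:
y(R, V) = -4
F(O) = √2*√O (F(O) = √(2*O) = √2*√O)
z = 56 (z = -14*(-4) = 56)
F(46) - z = √2*√46 - 1*56 = 2*√23 - 56 = -56 + 2*√23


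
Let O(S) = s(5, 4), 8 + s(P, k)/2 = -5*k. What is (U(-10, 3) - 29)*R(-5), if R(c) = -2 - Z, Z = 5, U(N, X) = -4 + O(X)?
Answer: 623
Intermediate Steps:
s(P, k) = -16 - 10*k (s(P, k) = -16 + 2*(-5*k) = -16 - 10*k)
O(S) = -56 (O(S) = -16 - 10*4 = -16 - 40 = -56)
U(N, X) = -60 (U(N, X) = -4 - 56 = -60)
R(c) = -7 (R(c) = -2 - 1*5 = -2 - 5 = -7)
(U(-10, 3) - 29)*R(-5) = (-60 - 29)*(-7) = -89*(-7) = 623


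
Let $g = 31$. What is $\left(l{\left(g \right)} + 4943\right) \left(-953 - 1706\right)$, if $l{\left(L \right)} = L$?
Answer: $-13225866$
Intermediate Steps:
$\left(l{\left(g \right)} + 4943\right) \left(-953 - 1706\right) = \left(31 + 4943\right) \left(-953 - 1706\right) = 4974 \left(-953 + \left(-2444 + 738\right)\right) = 4974 \left(-953 - 1706\right) = 4974 \left(-2659\right) = -13225866$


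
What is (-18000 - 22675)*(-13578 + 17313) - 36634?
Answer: -151957759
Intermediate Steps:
(-18000 - 22675)*(-13578 + 17313) - 36634 = -40675*3735 - 36634 = -151921125 - 36634 = -151957759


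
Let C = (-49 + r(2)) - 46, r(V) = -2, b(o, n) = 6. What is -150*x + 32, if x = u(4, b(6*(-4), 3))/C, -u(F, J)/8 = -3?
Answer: 6704/97 ≈ 69.113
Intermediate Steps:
u(F, J) = 24 (u(F, J) = -8*(-3) = 24)
C = -97 (C = (-49 - 2) - 46 = -51 - 46 = -97)
x = -24/97 (x = 24/(-97) = 24*(-1/97) = -24/97 ≈ -0.24742)
-150*x + 32 = -150*(-24/97) + 32 = 3600/97 + 32 = 6704/97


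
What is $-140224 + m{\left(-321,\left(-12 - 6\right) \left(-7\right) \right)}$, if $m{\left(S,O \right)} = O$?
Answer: $-140098$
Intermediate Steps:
$-140224 + m{\left(-321,\left(-12 - 6\right) \left(-7\right) \right)} = -140224 + \left(-12 - 6\right) \left(-7\right) = -140224 - -126 = -140224 + 126 = -140098$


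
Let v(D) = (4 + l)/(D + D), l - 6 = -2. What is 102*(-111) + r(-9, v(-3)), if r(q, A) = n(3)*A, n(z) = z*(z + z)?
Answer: -11346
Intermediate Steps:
l = 4 (l = 6 - 2 = 4)
v(D) = 4/D (v(D) = (4 + 4)/(D + D) = 8/((2*D)) = 8*(1/(2*D)) = 4/D)
n(z) = 2*z**2 (n(z) = z*(2*z) = 2*z**2)
r(q, A) = 18*A (r(q, A) = (2*3**2)*A = (2*9)*A = 18*A)
102*(-111) + r(-9, v(-3)) = 102*(-111) + 18*(4/(-3)) = -11322 + 18*(4*(-1/3)) = -11322 + 18*(-4/3) = -11322 - 24 = -11346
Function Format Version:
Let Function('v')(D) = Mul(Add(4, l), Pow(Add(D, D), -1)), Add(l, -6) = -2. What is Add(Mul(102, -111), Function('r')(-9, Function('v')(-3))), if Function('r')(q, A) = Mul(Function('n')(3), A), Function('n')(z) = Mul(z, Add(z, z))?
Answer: -11346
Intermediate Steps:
l = 4 (l = Add(6, -2) = 4)
Function('v')(D) = Mul(4, Pow(D, -1)) (Function('v')(D) = Mul(Add(4, 4), Pow(Add(D, D), -1)) = Mul(8, Pow(Mul(2, D), -1)) = Mul(8, Mul(Rational(1, 2), Pow(D, -1))) = Mul(4, Pow(D, -1)))
Function('n')(z) = Mul(2, Pow(z, 2)) (Function('n')(z) = Mul(z, Mul(2, z)) = Mul(2, Pow(z, 2)))
Function('r')(q, A) = Mul(18, A) (Function('r')(q, A) = Mul(Mul(2, Pow(3, 2)), A) = Mul(Mul(2, 9), A) = Mul(18, A))
Add(Mul(102, -111), Function('r')(-9, Function('v')(-3))) = Add(Mul(102, -111), Mul(18, Mul(4, Pow(-3, -1)))) = Add(-11322, Mul(18, Mul(4, Rational(-1, 3)))) = Add(-11322, Mul(18, Rational(-4, 3))) = Add(-11322, -24) = -11346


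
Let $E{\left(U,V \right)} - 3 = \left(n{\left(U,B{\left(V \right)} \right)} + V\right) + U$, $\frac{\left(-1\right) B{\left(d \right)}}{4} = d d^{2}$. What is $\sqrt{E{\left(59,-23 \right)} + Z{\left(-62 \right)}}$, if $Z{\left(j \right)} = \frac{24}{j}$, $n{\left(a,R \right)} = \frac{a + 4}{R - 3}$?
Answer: $\frac{3 \sqrt{9764754983130}}{1508615} \approx 6.214$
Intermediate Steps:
$B{\left(d \right)} = - 4 d^{3}$ ($B{\left(d \right)} = - 4 d d^{2} = - 4 d^{3}$)
$n{\left(a,R \right)} = \frac{4 + a}{-3 + R}$
$E{\left(U,V \right)} = 3 + U + V + \frac{4 + U}{-3 - 4 V^{3}}$ ($E{\left(U,V \right)} = 3 + \left(\left(\frac{4 + U}{-3 - 4 V^{3}} + V\right) + U\right) = 3 + \left(\left(V + \frac{4 + U}{-3 - 4 V^{3}}\right) + U\right) = 3 + \left(U + V + \frac{4 + U}{-3 - 4 V^{3}}\right) = 3 + U + V + \frac{4 + U}{-3 - 4 V^{3}}$)
$\sqrt{E{\left(59,-23 \right)} + Z{\left(-62 \right)}} = \sqrt{\frac{-4 - 59 + \left(3 + 4 \left(-23\right)^{3}\right) \left(3 + 59 - 23\right)}{3 + 4 \left(-23\right)^{3}} + \frac{24}{-62}} = \sqrt{\frac{-4 - 59 + \left(3 + 4 \left(-12167\right)\right) 39}{3 + 4 \left(-12167\right)} + 24 \left(- \frac{1}{62}\right)} = \sqrt{\frac{-4 - 59 + \left(3 - 48668\right) 39}{3 - 48668} - \frac{12}{31}} = \sqrt{\frac{-4 - 59 - 1897935}{-48665} - \frac{12}{31}} = \sqrt{- \frac{-4 - 59 - 1897935}{48665} - \frac{12}{31}} = \sqrt{\left(- \frac{1}{48665}\right) \left(-1897998\right) - \frac{12}{31}} = \sqrt{\frac{1897998}{48665} - \frac{12}{31}} = \sqrt{\frac{58253958}{1508615}} = \frac{3 \sqrt{9764754983130}}{1508615}$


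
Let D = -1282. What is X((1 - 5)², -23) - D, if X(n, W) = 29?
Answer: 1311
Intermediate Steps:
X((1 - 5)², -23) - D = 29 - 1*(-1282) = 29 + 1282 = 1311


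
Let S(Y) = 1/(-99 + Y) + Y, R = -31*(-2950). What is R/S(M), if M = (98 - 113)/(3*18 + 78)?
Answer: -17547791800/23741 ≈ -7.3913e+5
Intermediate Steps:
M = -5/44 (M = -15/(54 + 78) = -15/132 = -15*1/132 = -5/44 ≈ -0.11364)
R = 91450
S(Y) = Y + 1/(-99 + Y)
R/S(M) = 91450/(((1 + (-5/44)**2 - 99*(-5/44))/(-99 - 5/44))) = 91450/(((1 + 25/1936 + 45/4)/(-4361/44))) = 91450/((-44/4361*23741/1936)) = 91450/(-23741/191884) = 91450*(-191884/23741) = -17547791800/23741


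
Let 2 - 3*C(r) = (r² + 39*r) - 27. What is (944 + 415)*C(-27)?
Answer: 159909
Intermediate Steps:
C(r) = 29/3 - 13*r - r²/3 (C(r) = ⅔ - ((r² + 39*r) - 27)/3 = ⅔ - (-27 + r² + 39*r)/3 = ⅔ + (9 - 13*r - r²/3) = 29/3 - 13*r - r²/3)
(944 + 415)*C(-27) = (944 + 415)*(29/3 - 13*(-27) - ⅓*(-27)²) = 1359*(29/3 + 351 - ⅓*729) = 1359*(29/3 + 351 - 243) = 1359*(353/3) = 159909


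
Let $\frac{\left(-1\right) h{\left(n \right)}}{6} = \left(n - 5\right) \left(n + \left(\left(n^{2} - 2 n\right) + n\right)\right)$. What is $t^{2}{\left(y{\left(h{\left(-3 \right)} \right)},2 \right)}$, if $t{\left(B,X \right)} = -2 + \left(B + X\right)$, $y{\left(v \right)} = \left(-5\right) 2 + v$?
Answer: $178084$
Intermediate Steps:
$h{\left(n \right)} = - 6 n^{2} \left(-5 + n\right)$ ($h{\left(n \right)} = - 6 \left(n - 5\right) \left(n + \left(\left(n^{2} - 2 n\right) + n\right)\right) = - 6 \left(-5 + n\right) \left(n + \left(n^{2} - n\right)\right) = - 6 \left(-5 + n\right) n^{2} = - 6 n^{2} \left(-5 + n\right)$)
$y{\left(v \right)} = -10 + v$
$t{\left(B,X \right)} = -2 + B + X$
$t^{2}{\left(y{\left(h{\left(-3 \right)} \right)},2 \right)} = \left(-2 - \left(10 - 6 \left(-3\right)^{2} \left(5 - -3\right)\right) + 2\right)^{2} = \left(-2 - \left(10 - 54 \left(5 + 3\right)\right) + 2\right)^{2} = \left(-2 - \left(10 - 432\right) + 2\right)^{2} = \left(-2 + \left(-10 + 432\right) + 2\right)^{2} = \left(-2 + 422 + 2\right)^{2} = 422^{2} = 178084$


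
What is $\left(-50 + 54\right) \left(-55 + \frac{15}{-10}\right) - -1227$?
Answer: $1001$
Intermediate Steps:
$\left(-50 + 54\right) \left(-55 + \frac{15}{-10}\right) - -1227 = 4 \left(-55 + 15 \left(- \frac{1}{10}\right)\right) + 1227 = 4 \left(-55 - \frac{3}{2}\right) + 1227 = 4 \left(- \frac{113}{2}\right) + 1227 = -226 + 1227 = 1001$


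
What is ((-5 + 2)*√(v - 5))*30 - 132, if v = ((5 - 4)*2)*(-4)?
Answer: -132 - 90*I*√13 ≈ -132.0 - 324.5*I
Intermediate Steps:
v = -8 (v = (1*2)*(-4) = 2*(-4) = -8)
((-5 + 2)*√(v - 5))*30 - 132 = ((-5 + 2)*√(-8 - 5))*30 - 132 = -3*I*√13*30 - 132 = -90*I*√13 - 132 = -132 - 90*I*√13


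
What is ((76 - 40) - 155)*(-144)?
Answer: 17136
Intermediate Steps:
((76 - 40) - 155)*(-144) = (36 - 155)*(-144) = -119*(-144) = 17136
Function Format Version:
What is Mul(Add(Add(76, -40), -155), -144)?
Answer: 17136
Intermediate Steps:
Mul(Add(Add(76, -40), -155), -144) = Mul(Add(36, -155), -144) = Mul(-119, -144) = 17136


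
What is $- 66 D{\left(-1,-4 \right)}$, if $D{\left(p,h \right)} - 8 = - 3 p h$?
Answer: $264$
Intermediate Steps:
$D{\left(p,h \right)} = 8 - 3 h p$ ($D{\left(p,h \right)} = 8 + - 3 p h = 8 - 3 h p$)
$- 66 D{\left(-1,-4 \right)} = - 66 \left(8 - \left(-12\right) \left(-1\right)\right) = - 66 \left(8 - 12\right) = \left(-66\right) \left(-4\right) = 264$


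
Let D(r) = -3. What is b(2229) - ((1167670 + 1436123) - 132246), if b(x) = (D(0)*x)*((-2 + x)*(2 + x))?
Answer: -33226409766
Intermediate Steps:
b(x) = -3*x*(-2 + x)*(2 + x) (b(x) = (-3*x)*((-2 + x)*(2 + x)) = -3*x*(-2 + x)*(2 + x))
b(2229) - ((1167670 + 1436123) - 132246) = 3*2229*(4 - 1*2229**2) - ((1167670 + 1436123) - 132246) = 3*2229*(4 - 1*4968441) - (2603793 - 132246) = 3*2229*(4 - 4968441) - 1*2471547 = 3*2229*(-4968437) - 2471547 = -33223938219 - 2471547 = -33226409766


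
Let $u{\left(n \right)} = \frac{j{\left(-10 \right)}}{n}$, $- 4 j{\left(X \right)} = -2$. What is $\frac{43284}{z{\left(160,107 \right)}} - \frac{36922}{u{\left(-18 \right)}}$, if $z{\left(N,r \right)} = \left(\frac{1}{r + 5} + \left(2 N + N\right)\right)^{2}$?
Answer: $\frac{3841691235826728}{2890245121} \approx 1.3292 \cdot 10^{6}$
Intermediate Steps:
$j{\left(X \right)} = \frac{1}{2}$ ($j{\left(X \right)} = \left(- \frac{1}{4}\right) \left(-2\right) = \frac{1}{2}$)
$u{\left(n \right)} = \frac{1}{2 n}$
$z{\left(N,r \right)} = \left(\frac{1}{5 + r} + 3 N\right)^{2}$
$\frac{43284}{z{\left(160,107 \right)}} - \frac{36922}{u{\left(-18 \right)}} = \frac{43284}{\frac{1}{\left(5 + 107\right)^{2}} \left(1 + 15 \cdot 160 + 3 \cdot 160 \cdot 107\right)^{2}} - \frac{36922}{\frac{1}{2} \frac{1}{-18}} = \frac{43284}{\frac{1}{12544} \left(1 + 2400 + 51360\right)^{2}} - \frac{36922}{\frac{1}{2} \left(- \frac{1}{18}\right)} = \frac{43284}{\frac{1}{12544} \cdot 53761^{2}} - \frac{36922}{- \frac{1}{36}} = \frac{43284}{\frac{1}{12544} \cdot 2890245121} - -1329192 = \frac{43284}{\frac{2890245121}{12544}} + 1329192 = 43284 \cdot \frac{12544}{2890245121} + 1329192 = \frac{542954496}{2890245121} + 1329192 = \frac{3841691235826728}{2890245121}$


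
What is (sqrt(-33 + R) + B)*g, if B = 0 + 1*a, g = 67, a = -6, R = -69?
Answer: -402 + 67*I*sqrt(102) ≈ -402.0 + 676.67*I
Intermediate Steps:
B = -6 (B = 0 + 1*(-6) = 0 - 6 = -6)
(sqrt(-33 + R) + B)*g = (sqrt(-33 - 69) - 6)*67 = (sqrt(-102) - 6)*67 = (I*sqrt(102) - 6)*67 = (-6 + I*sqrt(102))*67 = -402 + 67*I*sqrt(102)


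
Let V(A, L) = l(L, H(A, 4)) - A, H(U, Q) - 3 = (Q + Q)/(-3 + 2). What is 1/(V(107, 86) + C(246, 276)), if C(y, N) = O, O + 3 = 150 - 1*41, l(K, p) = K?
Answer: 1/85 ≈ 0.011765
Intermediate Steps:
H(U, Q) = 3 - 2*Q (H(U, Q) = 3 + (Q + Q)/(-3 + 2) = 3 + (2*Q)/(-1) = 3 + (2*Q)*(-1) = 3 - 2*Q)
O = 106 (O = -3 + (150 - 1*41) = -3 + (150 - 41) = -3 + 109 = 106)
C(y, N) = 106
V(A, L) = L - A
1/(V(107, 86) + C(246, 276)) = 1/((86 - 1*107) + 106) = 1/((86 - 107) + 106) = 1/(-21 + 106) = 1/85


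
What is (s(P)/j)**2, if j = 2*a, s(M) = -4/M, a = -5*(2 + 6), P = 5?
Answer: 1/10000 ≈ 0.00010000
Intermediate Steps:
a = -40 (a = -5*8 = -40)
j = -80 (j = 2*(-40) = -80)
(s(P)/j)**2 = (-4/5/(-80))**2 = (-4*1/5*(-1/80))**2 = (-4/5*(-1/80))**2 = (1/100)**2 = 1/10000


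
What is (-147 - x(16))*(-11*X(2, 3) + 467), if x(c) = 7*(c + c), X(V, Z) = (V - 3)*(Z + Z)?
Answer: -197743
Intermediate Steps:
X(V, Z) = 2*Z*(-3 + V) (X(V, Z) = (-3 + V)*(2*Z) = 2*Z*(-3 + V))
x(c) = 14*c (x(c) = 7*(2*c) = 14*c)
(-147 - x(16))*(-11*X(2, 3) + 467) = (-147 - 14*16)*(-22*3*(-3 + 2) + 467) = (-147 - 1*224)*(-22*3*(-1) + 467) = (-147 - 224)*(-11*(-6) + 467) = -371*(66 + 467) = -371*533 = -197743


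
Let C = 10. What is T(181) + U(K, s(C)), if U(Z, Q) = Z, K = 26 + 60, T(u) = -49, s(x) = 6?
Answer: 37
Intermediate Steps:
K = 86
T(181) + U(K, s(C)) = -49 + 86 = 37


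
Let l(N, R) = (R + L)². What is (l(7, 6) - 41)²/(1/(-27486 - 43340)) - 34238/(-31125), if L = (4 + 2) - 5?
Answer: -141085357762/31125 ≈ -4.5329e+6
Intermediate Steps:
L = 1 (L = 6 - 5 = 1)
l(N, R) = (1 + R)² (l(N, R) = (R + 1)² = (1 + R)²)
(l(7, 6) - 41)²/(1/(-27486 - 43340)) - 34238/(-31125) = ((1 + 6)² - 41)²/(1/(-27486 - 43340)) - 34238/(-31125) = (7² - 41)²/(1/(-70826)) - 34238*(-1/31125) = (49 - 41)²/(-1/70826) + 34238/31125 = 8²*(-70826) + 34238/31125 = 64*(-70826) + 34238/31125 = -4532864 + 34238/31125 = -141085357762/31125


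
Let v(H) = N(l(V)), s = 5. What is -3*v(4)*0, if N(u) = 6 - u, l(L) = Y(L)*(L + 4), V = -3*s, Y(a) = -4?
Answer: 0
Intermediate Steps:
V = -15 (V = -3*5 = -15)
l(L) = -16 - 4*L (l(L) = -4*(L + 4) = -4*(4 + L) = -16 - 4*L)
v(H) = -38 (v(H) = 6 - (-16 - 4*(-15)) = 6 - (-16 + 60) = 6 - 1*44 = 6 - 44 = -38)
-3*v(4)*0 = -3*(-38)*0 = 114*0 = 0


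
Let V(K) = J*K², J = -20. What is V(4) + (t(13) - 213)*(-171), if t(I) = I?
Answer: 33880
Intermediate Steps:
V(K) = -20*K²
V(4) + (t(13) - 213)*(-171) = -20*4² + (13 - 213)*(-171) = -20*16 - 200*(-171) = -320 + 34200 = 33880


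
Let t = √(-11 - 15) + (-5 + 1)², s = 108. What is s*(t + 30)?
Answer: 4968 + 108*I*√26 ≈ 4968.0 + 550.69*I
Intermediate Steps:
t = 16 + I*√26 (t = √(-26) + (-4)² = I*√26 + 16 = 16 + I*√26 ≈ 16.0 + 5.099*I)
s*(t + 30) = 108*((16 + I*√26) + 30) = 108*(46 + I*√26) = 4968 + 108*I*√26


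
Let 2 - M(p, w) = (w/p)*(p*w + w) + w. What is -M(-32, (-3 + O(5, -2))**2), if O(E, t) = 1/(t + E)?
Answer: 4382/81 ≈ 54.099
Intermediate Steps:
O(E, t) = 1/(E + t)
M(p, w) = 2 - w - w*(w + p*w)/p (M(p, w) = 2 - ((w/p)*(p*w + w) + w) = 2 - ((w/p)*(w + p*w) + w) = 2 - (w*(w + p*w)/p + w) = 2 - (w + w*(w + p*w)/p) = 2 + (-w - w*(w + p*w)/p) = 2 - w - w*(w + p*w)/p)
-M(-32, (-3 + O(5, -2))**2) = -(2 - (-3 + 1/(5 - 2))**2 - ((-3 + 1/(5 - 2))**2)**2 - 1*((-3 + 1/(5 - 2))**2)**2/(-32)) = -(2 - (-3 + 1/3)**2 - ((-3 + 1/3)**2)**2 - 1*(-1/32)*((-3 + 1/3)**2)**2) = -(2 - (-8/3)**2 - ((-8/3)**2)**2 - 1*(-1/32)*((-8/3)**2)**2) = -(2 - 1*64/9 - (64/9)**2 - 1*(-1/32)*(64/9)**2) = -(2 - 64/9 - 1*4096/81 - 1*(-1/32)*4096/81) = -(2 - 64/9 - 4096/81 + 128/81) = -1*(-4382/81) = 4382/81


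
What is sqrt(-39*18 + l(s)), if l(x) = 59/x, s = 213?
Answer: I*sqrt(31836471)/213 ≈ 26.49*I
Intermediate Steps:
sqrt(-39*18 + l(s)) = sqrt(-39*18 + 59/213) = sqrt(-702 + 59*(1/213)) = sqrt(-702 + 59/213) = sqrt(-149467/213) = I*sqrt(31836471)/213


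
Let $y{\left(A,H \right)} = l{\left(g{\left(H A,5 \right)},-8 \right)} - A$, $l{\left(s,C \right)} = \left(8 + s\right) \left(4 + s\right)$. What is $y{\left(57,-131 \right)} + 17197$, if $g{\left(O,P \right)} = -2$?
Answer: $17152$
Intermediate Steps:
$l{\left(s,C \right)} = \left(4 + s\right) \left(8 + s\right)$
$y{\left(A,H \right)} = 12 - A$ ($y{\left(A,H \right)} = \left(32 + \left(-2\right)^{2} + 12 \left(-2\right)\right) - A = \left(32 + 4 - 24\right) - A = 12 - A$)
$y{\left(57,-131 \right)} + 17197 = \left(12 - 57\right) + 17197 = -45 + 17197 = 17152$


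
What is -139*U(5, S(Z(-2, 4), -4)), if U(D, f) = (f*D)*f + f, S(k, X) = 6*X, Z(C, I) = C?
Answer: -396984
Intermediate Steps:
U(D, f) = f + D*f² (U(D, f) = (D*f)*f + f = D*f² + f = f + D*f²)
-139*U(5, S(Z(-2, 4), -4)) = -139*6*(-4)*(1 + 5*(6*(-4))) = -(-3336)*(1 + 5*(-24)) = -(-3336)*(1 - 120) = -(-3336)*(-119) = -139*2856 = -396984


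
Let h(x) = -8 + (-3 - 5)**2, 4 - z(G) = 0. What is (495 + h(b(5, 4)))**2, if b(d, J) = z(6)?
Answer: 303601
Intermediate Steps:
z(G) = 4 (z(G) = 4 - 1*0 = 4 + 0 = 4)
b(d, J) = 4
h(x) = 56 (h(x) = -8 + (-8)**2 = -8 + 64 = 56)
(495 + h(b(5, 4)))**2 = (495 + 56)**2 = 551**2 = 303601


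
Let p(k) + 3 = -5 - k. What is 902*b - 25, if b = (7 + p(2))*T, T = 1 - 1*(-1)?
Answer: -5437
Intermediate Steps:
p(k) = -8 - k (p(k) = -3 + (-5 - k) = -8 - k)
T = 2 (T = 1 + 1 = 2)
b = -6 (b = (7 + (-8 - 1*2))*2 = (7 + (-8 - 2))*2 = (7 - 10)*2 = -3*2 = -6)
902*b - 25 = 902*(-6) - 25 = -5412 - 25 = -5437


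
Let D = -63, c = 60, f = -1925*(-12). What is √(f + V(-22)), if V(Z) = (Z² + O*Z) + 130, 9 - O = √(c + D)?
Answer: √(23516 + 22*I*√3) ≈ 153.35 + 0.124*I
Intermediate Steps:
f = 23100
O = 9 - I*√3 (O = 9 - √(60 - 63) = 9 - √(-3) = 9 - I*√3 ≈ 9.0 - 1.732*I)
V(Z) = 130 + Z² + Z*(9 - I*√3) (V(Z) = (Z² + (9 - I*√3)*Z) + 130 = (Z² + Z*(9 - I*√3)) + 130 = 130 + Z² + Z*(9 - I*√3))
√(f + V(-22)) = √(23100 + (130 + (-22)² - 22*(9 - I*√3))) = √(23100 + (130 + 484 + (-198 + 22*I*√3))) = √(23100 + (416 + 22*I*√3)) = √(23516 + 22*I*√3)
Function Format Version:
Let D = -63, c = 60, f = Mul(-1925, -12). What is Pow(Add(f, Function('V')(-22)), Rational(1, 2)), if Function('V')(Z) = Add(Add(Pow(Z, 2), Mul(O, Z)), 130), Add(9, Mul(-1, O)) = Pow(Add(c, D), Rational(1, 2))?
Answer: Pow(Add(23516, Mul(22, I, Pow(3, Rational(1, 2)))), Rational(1, 2)) ≈ Add(153.35, Mul(0.124, I))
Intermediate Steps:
f = 23100
O = Add(9, Mul(-1, I, Pow(3, Rational(1, 2)))) (O = Add(9, Mul(-1, Pow(Add(60, -63), Rational(1, 2)))) = Add(9, Mul(-1, Pow(-3, Rational(1, 2)))) = Add(9, Mul(-1, Mul(I, Pow(3, Rational(1, 2))))) = Add(9, Mul(-1, I, Pow(3, Rational(1, 2)))) ≈ Add(9.0000, Mul(-1.7320, I)))
Function('V')(Z) = Add(130, Pow(Z, 2), Mul(Z, Add(9, Mul(-1, I, Pow(3, Rational(1, 2)))))) (Function('V')(Z) = Add(Add(Pow(Z, 2), Mul(Add(9, Mul(-1, I, Pow(3, Rational(1, 2)))), Z)), 130) = Add(Add(Pow(Z, 2), Mul(Z, Add(9, Mul(-1, I, Pow(3, Rational(1, 2)))))), 130) = Add(130, Pow(Z, 2), Mul(Z, Add(9, Mul(-1, I, Pow(3, Rational(1, 2)))))))
Pow(Add(f, Function('V')(-22)), Rational(1, 2)) = Pow(Add(23100, Add(130, Pow(-22, 2), Mul(-22, Add(9, Mul(-1, I, Pow(3, Rational(1, 2))))))), Rational(1, 2)) = Pow(Add(23100, Add(130, 484, Add(-198, Mul(22, I, Pow(3, Rational(1, 2)))))), Rational(1, 2)) = Pow(Add(23100, Add(416, Mul(22, I, Pow(3, Rational(1, 2))))), Rational(1, 2)) = Pow(Add(23516, Mul(22, I, Pow(3, Rational(1, 2)))), Rational(1, 2))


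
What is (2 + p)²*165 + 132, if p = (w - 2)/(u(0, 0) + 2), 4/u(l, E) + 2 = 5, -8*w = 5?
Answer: 479457/1280 ≈ 374.58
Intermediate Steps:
w = -5/8 (w = -⅛*5 = -5/8 ≈ -0.62500)
u(l, E) = 4/3 (u(l, E) = 4/(-2 + 5) = 4/3)
p = -63/80 (p = (-5/8 - 2)/(4/3 + 2) = -21/(8*10/3) = -21/8*3/10 = -63/80 ≈ -0.78750)
(2 + p)²*165 + 132 = (2 - 63/80)²*165 + 132 = (97/80)²*165 + 132 = (9409/6400)*165 + 132 = 310497/1280 + 132 = 479457/1280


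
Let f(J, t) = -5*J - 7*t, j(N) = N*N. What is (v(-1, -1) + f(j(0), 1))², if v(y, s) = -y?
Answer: 36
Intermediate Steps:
j(N) = N²
f(J, t) = -7*t - 5*J
(v(-1, -1) + f(j(0), 1))² = (-1*(-1) + (-7*1 - 5*0²))² = (1 + (-7 - 5*0))² = (1 + (-7 + 0))² = (1 - 7)² = (-6)² = 36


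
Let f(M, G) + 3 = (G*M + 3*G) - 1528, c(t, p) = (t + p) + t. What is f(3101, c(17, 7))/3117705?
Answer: 41911/1039235 ≈ 0.040329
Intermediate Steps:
c(t, p) = p + 2*t (c(t, p) = (p + t) + t = p + 2*t)
f(M, G) = -1531 + 3*G + G*M (f(M, G) = -3 + ((G*M + 3*G) - 1528) = -3 + ((3*G + G*M) - 1528) = -3 + (-1528 + 3*G + G*M) = -1531 + 3*G + G*M)
f(3101, c(17, 7))/3117705 = (-1531 + 3*(7 + 2*17) + (7 + 2*17)*3101)/3117705 = (-1531 + 3*(7 + 34) + (7 + 34)*3101)*(1/3117705) = (-1531 + 3*41 + 41*3101)*(1/3117705) = (-1531 + 123 + 127141)*(1/3117705) = 125733*(1/3117705) = 41911/1039235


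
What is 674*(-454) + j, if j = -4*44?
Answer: -306172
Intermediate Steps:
j = -176
674*(-454) + j = 674*(-454) - 176 = -305996 - 176 = -306172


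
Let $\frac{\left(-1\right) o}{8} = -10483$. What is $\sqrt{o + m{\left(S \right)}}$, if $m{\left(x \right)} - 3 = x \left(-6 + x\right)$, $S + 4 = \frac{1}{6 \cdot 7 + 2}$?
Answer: $\frac{\sqrt{162443337}}{44} \approx 289.67$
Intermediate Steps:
$o = 83864$ ($o = \left(-8\right) \left(-10483\right) = 83864$)
$S = - \frac{175}{44}$ ($S = -4 + \frac{1}{6 \cdot 7 + 2} = -4 + \frac{1}{42 + 2} = -4 + \frac{1}{44} = - \frac{175}{44} \approx -3.9773$)
$m{\left(x \right)} = 3 + x \left(-6 + x\right)$
$\sqrt{o + m{\left(S \right)}} = \sqrt{83864 + \left(3 + \left(- \frac{175}{44}\right)^{2} - - \frac{525}{22}\right)} = \sqrt{83864 + \left(3 + \frac{30625}{1936} + \frac{525}{22}\right)} = \sqrt{83864 + \frac{82633}{1936}} = \sqrt{\frac{162443337}{1936}} = \frac{\sqrt{162443337}}{44}$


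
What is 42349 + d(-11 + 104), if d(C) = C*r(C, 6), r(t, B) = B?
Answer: 42907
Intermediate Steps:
d(C) = 6*C (d(C) = C*6 = 6*C)
42349 + d(-11 + 104) = 42349 + 6*(-11 + 104) = 42349 + 6*93 = 42349 + 558 = 42907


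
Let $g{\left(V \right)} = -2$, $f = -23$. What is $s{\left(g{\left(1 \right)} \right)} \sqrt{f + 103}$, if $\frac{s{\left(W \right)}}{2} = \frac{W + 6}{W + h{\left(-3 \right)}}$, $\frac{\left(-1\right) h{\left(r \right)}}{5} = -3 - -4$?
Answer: $- \frac{32 \sqrt{5}}{7} \approx -10.222$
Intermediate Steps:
$h{\left(r \right)} = -5$ ($h{\left(r \right)} = - 5 \left(-3 - -4\right) = - 5 \left(-3 + 4\right) = \left(-5\right) 1 = -5$)
$s{\left(W \right)} = \frac{2 \left(6 + W\right)}{-5 + W}$ ($s{\left(W \right)} = 2 \frac{W + 6}{W - 5} = 2 \frac{6 + W}{-5 + W} = \frac{2 \left(6 + W\right)}{-5 + W}$)
$s{\left(g{\left(1 \right)} \right)} \sqrt{f + 103} = \frac{2 \left(6 - 2\right)}{-5 - 2} \sqrt{-23 + 103} = 2 \frac{1}{-7} \cdot 4 \sqrt{80} = 2 \left(- \frac{1}{7}\right) 4 \cdot 4 \sqrt{5} = - \frac{8 \cdot 4 \sqrt{5}}{7} = - \frac{32 \sqrt{5}}{7}$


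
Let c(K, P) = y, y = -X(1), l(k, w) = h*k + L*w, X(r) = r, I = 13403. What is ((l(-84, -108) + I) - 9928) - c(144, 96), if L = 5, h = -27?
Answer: 5204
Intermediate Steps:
l(k, w) = -27*k + 5*w
y = -1 (y = -1*1 = -1)
c(K, P) = -1
((l(-84, -108) + I) - 9928) - c(144, 96) = (((-27*(-84) + 5*(-108)) + 13403) - 9928) - 1*(-1) = (((2268 - 540) + 13403) - 9928) + 1 = ((1728 + 13403) - 9928) + 1 = (15131 - 9928) + 1 = 5203 + 1 = 5204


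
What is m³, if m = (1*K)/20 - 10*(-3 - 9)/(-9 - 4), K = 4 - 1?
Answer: -13160971881/17576000 ≈ -748.80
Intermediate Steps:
K = 3
m = -2361/260 (m = (1*3)/20 - 10*(-3 - 9)/(-9 - 4) = 3*(1/20) - 10/((-13/(-12))) = 3/20 - 10/((-13*(-1/12))) = 3/20 - 10/13/12 = 3/20 - 10*12/13 = 3/20 - 120/13 = -2361/260 ≈ -9.0808)
m³ = (-2361/260)³ = -13160971881/17576000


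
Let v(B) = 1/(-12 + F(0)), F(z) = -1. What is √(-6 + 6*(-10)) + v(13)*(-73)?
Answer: 73/13 + I*√66 ≈ 5.6154 + 8.124*I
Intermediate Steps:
v(B) = -1/13 (v(B) = 1/(-12 - 1) = 1/(-13) = -1/13)
√(-6 + 6*(-10)) + v(13)*(-73) = √(-6 + 6*(-10)) - 1/13*(-73) = √(-6 - 60) + 73/13 = √(-66) + 73/13 = I*√66 + 73/13 = 73/13 + I*√66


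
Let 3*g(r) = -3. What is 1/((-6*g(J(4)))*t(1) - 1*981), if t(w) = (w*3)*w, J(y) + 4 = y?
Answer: -1/963 ≈ -0.0010384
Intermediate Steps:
J(y) = -4 + y
g(r) = -1 (g(r) = (⅓)*(-3) = -1)
t(w) = 3*w² (t(w) = (3*w)*w = 3*w²)
1/((-6*g(J(4)))*t(1) - 1*981) = 1/((-6*(-1))*(3*1²) - 1*981) = 1/(6*(3*1) - 981) = 1/(6*3 - 981) = 1/(18 - 981) = 1/(-963) = -1/963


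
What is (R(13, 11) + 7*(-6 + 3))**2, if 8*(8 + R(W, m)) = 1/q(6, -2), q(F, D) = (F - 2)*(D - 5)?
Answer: 42211009/50176 ≈ 841.26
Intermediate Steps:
q(F, D) = (-5 + D)*(-2 + F) (q(F, D) = (-2 + F)*(-5 + D) = (-5 + D)*(-2 + F))
R(W, m) = -1793/224 (R(W, m) = -8 + 1/(8*(10 - 5*6 - 2*(-2) - 2*6)) = -8 + 1/(8*(10 - 30 + 4 - 12)) = -8 + (1/8)/(-28) = -8 + (1/8)*(-1/28) = -8 - 1/224 = -1793/224)
(R(13, 11) + 7*(-6 + 3))**2 = (-1793/224 + 7*(-6 + 3))**2 = (-1793/224 + 7*(-3))**2 = (-1793/224 - 21)**2 = (-6497/224)**2 = 42211009/50176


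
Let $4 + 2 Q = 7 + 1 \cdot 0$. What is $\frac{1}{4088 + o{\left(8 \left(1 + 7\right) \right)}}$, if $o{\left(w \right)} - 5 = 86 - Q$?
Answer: $\frac{2}{8355} \approx 0.00023938$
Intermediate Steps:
$Q = \frac{3}{2}$ ($Q = -2 + \frac{7 + 1 \cdot 0}{2} = -2 + \frac{7 + 0}{2} = -2 + \frac{1}{2} \cdot 7 = -2 + \frac{7}{2} = \frac{3}{2} \approx 1.5$)
$o{\left(w \right)} = \frac{179}{2}$ ($o{\left(w \right)} = 5 + \left(86 - \frac{3}{2}\right) = 5 + \frac{169}{2} = \frac{179}{2}$)
$\frac{1}{4088 + o{\left(8 \left(1 + 7\right) \right)}} = \frac{1}{4088 + \frac{179}{2}} = \frac{1}{\frac{8355}{2}} = \frac{2}{8355}$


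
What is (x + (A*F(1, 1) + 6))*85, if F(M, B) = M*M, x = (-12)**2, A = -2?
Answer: 12580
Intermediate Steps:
x = 144
F(M, B) = M**2
(x + (A*F(1, 1) + 6))*85 = (144 + (-2*1**2 + 6))*85 = (144 + (-2*1 + 6))*85 = (144 + (-2 + 6))*85 = (144 + 4)*85 = 148*85 = 12580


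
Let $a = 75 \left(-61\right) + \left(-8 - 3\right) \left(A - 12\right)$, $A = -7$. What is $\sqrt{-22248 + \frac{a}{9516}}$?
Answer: $\frac{i \sqrt{503673158586}}{4758} \approx 149.16 i$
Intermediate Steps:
$a = -4366$ ($a = 75 \left(-61\right) + \left(-8 - 3\right) \left(-7 - 12\right) = -4575 - -209 = -4575 + 209 = -4366$)
$\sqrt{-22248 + \frac{a}{9516}} = \sqrt{-22248 - \frac{4366}{9516}} = \sqrt{-22248 - \frac{2183}{4758}} = \sqrt{- \frac{105858167}{4758}} = \frac{i \sqrt{503673158586}}{4758}$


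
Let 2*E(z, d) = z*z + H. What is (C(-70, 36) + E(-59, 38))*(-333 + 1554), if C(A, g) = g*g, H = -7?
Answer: 3703293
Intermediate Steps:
C(A, g) = g²
E(z, d) = -7/2 + z²/2 (E(z, d) = (z*z - 7)/2 = (z² - 7)/2 = (-7 + z²)/2 = -7/2 + z²/2)
(C(-70, 36) + E(-59, 38))*(-333 + 1554) = (36² + (-7/2 + (½)*(-59)²))*(-333 + 1554) = (1296 + (-7/2 + (½)*3481))*1221 = (1296 + (-7/2 + 3481/2))*1221 = (1296 + 1737)*1221 = 3033*1221 = 3703293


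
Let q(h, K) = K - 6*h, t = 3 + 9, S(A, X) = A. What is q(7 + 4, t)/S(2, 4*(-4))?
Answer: -27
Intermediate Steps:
t = 12
q(h, K) = K - 6*h
q(7 + 4, t)/S(2, 4*(-4)) = (12 - 6*(7 + 4))/2 = (12 - 6*11)*(½) = (12 - 66)*(½) = -54*½ = -27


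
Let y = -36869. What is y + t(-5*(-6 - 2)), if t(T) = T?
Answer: -36829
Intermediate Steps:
y + t(-5*(-6 - 2)) = -36869 - 5*(-6 - 2) = -36869 - 5*(-8) = -36869 + 40 = -36829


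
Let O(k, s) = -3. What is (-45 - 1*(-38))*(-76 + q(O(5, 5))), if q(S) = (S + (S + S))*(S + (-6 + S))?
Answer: -224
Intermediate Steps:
q(S) = 3*S*(-6 + 2*S) (q(S) = (S + 2*S)*(-6 + 2*S) = (3*S)*(-6 + 2*S) = 3*S*(-6 + 2*S))
(-45 - 1*(-38))*(-76 + q(O(5, 5))) = (-45 - 1*(-38))*(-76 + 6*(-3)*(-3 - 3)) = (-45 + 38)*(-76 + 6*(-3)*(-6)) = -7*(-76 + 108) = -7*32 = -224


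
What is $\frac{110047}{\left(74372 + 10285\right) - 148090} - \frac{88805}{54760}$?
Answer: $- \frac{2331868257}{694718216} \approx -3.3566$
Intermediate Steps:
$\frac{110047}{\left(74372 + 10285\right) - 148090} - \frac{88805}{54760} = \frac{110047}{84657 - 148090} - \frac{17761}{10952} = \frac{110047}{-63433} - \frac{17761}{10952} = 110047 \left(- \frac{1}{63433}\right) - \frac{17761}{10952} = - \frac{110047}{63433} - \frac{17761}{10952} = - \frac{2331868257}{694718216}$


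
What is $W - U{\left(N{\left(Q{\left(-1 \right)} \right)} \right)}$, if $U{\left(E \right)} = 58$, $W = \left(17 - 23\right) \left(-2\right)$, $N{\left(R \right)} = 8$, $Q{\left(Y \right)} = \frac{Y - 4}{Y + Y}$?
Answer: $-46$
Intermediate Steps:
$Q{\left(Y \right)} = \frac{-4 + Y}{2 Y}$
$W = 12$ ($W = \left(-6\right) \left(-2\right) = 12$)
$W - U{\left(N{\left(Q{\left(-1 \right)} \right)} \right)} = 12 - 58 = -46$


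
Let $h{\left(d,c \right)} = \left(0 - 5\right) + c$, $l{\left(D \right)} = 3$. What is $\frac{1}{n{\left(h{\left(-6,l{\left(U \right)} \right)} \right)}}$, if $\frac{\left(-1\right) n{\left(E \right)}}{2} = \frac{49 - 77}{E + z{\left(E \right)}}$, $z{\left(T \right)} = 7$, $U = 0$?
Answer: $\frac{5}{56} \approx 0.089286$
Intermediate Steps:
$h{\left(d,c \right)} = -5 + c$
$n{\left(E \right)} = \frac{56}{7 + E}$ ($n{\left(E \right)} = - 2 \frac{49 - 77}{E + 7} = - 2 \left(- \frac{28}{7 + E}\right) = \frac{56}{7 + E}$)
$\frac{1}{n{\left(h{\left(-6,l{\left(U \right)} \right)} \right)}} = \frac{1}{56 \frac{1}{7 + \left(-5 + 3\right)}} = \frac{1}{56 \frac{1}{7 - 2}} = \frac{1}{56 \cdot \frac{1}{5}} = \frac{1}{\frac{56}{5}} = \frac{5}{56}$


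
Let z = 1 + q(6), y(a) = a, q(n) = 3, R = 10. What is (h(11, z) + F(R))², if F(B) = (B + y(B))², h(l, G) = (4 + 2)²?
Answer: 190096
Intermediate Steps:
z = 4 (z = 1 + 3 = 4)
h(l, G) = 36 (h(l, G) = 6² = 36)
F(B) = 4*B² (F(B) = (B + B)² = (2*B)² = 4*B²)
(h(11, z) + F(R))² = (36 + 4*10²)² = (36 + 4*100)² = (36 + 400)² = 436² = 190096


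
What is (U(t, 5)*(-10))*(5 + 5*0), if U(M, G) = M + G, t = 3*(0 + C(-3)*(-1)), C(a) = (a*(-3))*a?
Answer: -4300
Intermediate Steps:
C(a) = -3*a² (C(a) = (-3*a)*a = -3*a²)
t = 81 (t = 3*(0 - 3*(-3)²*(-1)) = 3*(0 - 3*9*(-1)) = 3*(0 - 27*(-1)) = 3*(0 + 27) = 3*27 = 81)
U(M, G) = G + M
(U(t, 5)*(-10))*(5 + 5*0) = ((5 + 81)*(-10))*(5 + 5*0) = (86*(-10))*(5 + 0) = -860*5 = -4300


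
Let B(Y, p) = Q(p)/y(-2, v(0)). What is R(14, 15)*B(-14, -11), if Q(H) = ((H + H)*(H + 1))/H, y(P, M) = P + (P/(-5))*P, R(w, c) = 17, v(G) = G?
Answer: 850/7 ≈ 121.43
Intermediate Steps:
y(P, M) = P - P²/5 (y(P, M) = P + (P*(-⅕))*P = P + (-P/5)*P = P - P²/5)
Q(H) = 2 + 2*H (Q(H) = ((2*H)*(1 + H))/H = (2*H*(1 + H))/H = 2 + 2*H)
B(Y, p) = -5/7 - 5*p/7 (B(Y, p) = (2 + 2*p)/(((⅕)*(-2)*(5 - 1*(-2)))) = (2 + 2*p)/(((⅕)*(-2)*(5 + 2))) = (2 + 2*p)/(((⅕)*(-2)*7)) = (2 + 2*p)/(-14/5) = (2 + 2*p)*(-5/14) = -5/7 - 5*p/7)
R(14, 15)*B(-14, -11) = 17*(-5/7 - 5/7*(-11)) = 17*(-5/7 + 55/7) = 17*(50/7) = 850/7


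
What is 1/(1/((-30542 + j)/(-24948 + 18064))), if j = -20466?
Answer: 12752/1721 ≈ 7.4096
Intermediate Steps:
1/(1/((-30542 + j)/(-24948 + 18064))) = 1/(1/((-30542 - 20466)/(-24948 + 18064))) = 1/(1/(-51008/(-6884))) = 1/(1/(-51008*(-1/6884))) = 1/(1/(12752/1721)) = 1/(1721/12752) = 12752/1721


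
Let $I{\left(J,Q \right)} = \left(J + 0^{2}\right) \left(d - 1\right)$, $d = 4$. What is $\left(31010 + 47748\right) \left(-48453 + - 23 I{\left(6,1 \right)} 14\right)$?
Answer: $-4272542742$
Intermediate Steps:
$I{\left(J,Q \right)} = 3 J$ ($I{\left(J,Q \right)} = \left(J + 0^{2}\right) \left(4 - 1\right) = \left(J + 0\right) 3 = J 3 = 3 J$)
$\left(31010 + 47748\right) \left(-48453 + - 23 I{\left(6,1 \right)} 14\right) = \left(31010 + 47748\right) \left(-48453 + - 23 \cdot 3 \cdot 6 \cdot 14\right) = 78758 \left(-48453 + \left(-23\right) 18 \cdot 14\right) = 78758 \left(-48453 - 5796\right) = 78758 \left(-54249\right) = -4272542742$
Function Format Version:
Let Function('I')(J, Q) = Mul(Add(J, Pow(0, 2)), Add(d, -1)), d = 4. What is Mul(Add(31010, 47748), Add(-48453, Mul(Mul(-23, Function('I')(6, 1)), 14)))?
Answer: -4272542742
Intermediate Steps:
Function('I')(J, Q) = Mul(3, J) (Function('I')(J, Q) = Mul(Add(J, Pow(0, 2)), Add(4, -1)) = Mul(Add(J, 0), 3) = Mul(J, 3) = Mul(3, J))
Mul(Add(31010, 47748), Add(-48453, Mul(Mul(-23, Function('I')(6, 1)), 14))) = Mul(Add(31010, 47748), Add(-48453, Mul(Mul(-23, Mul(3, 6)), 14))) = Mul(78758, Add(-48453, Mul(Mul(-23, 18), 14))) = Mul(78758, Add(-48453, Mul(-414, 14))) = Mul(78758, Add(-48453, -5796)) = Mul(78758, -54249) = -4272542742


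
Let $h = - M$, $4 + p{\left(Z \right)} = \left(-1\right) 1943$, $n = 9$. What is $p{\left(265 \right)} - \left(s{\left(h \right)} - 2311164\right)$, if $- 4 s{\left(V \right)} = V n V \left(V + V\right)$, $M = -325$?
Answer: $\frac{313571559}{2} \approx 1.5679 \cdot 10^{8}$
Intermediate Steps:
$p{\left(Z \right)} = -1947$ ($p{\left(Z \right)} = -4 - 1943 = -1947$)
$h = 325$ ($h = \left(-1\right) \left(-325\right) = 325$)
$s{\left(V \right)} = - \frac{9 V^{3}}{2}$ ($s{\left(V \right)} = - \frac{V 9 V \left(V + V\right)}{4} = - \frac{9 V V 2 V}{4} = - \frac{9 V 2 V^{2}}{4} = - \frac{18 V^{3}}{4} = - \frac{9 V^{3}}{2}$)
$p{\left(265 \right)} - \left(s{\left(h \right)} - 2311164\right) = -1947 - \left(- \frac{9 \cdot 325^{3}}{2} - 2311164\right) = -1947 - \left(\left(- \frac{9}{2}\right) 34328125 - 2311164\right) = -1947 - \left(- \frac{308953125}{2} - 2311164\right) = -1947 - - \frac{313575453}{2} = -1947 + \frac{313575453}{2} = \frac{313571559}{2}$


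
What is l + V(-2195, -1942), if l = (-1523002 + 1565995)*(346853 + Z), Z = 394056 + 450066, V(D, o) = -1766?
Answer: 51203586409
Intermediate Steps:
Z = 844122
l = 51203588175 (l = (-1523002 + 1565995)*(346853 + 844122) = 42993*1190975 = 51203588175)
l + V(-2195, -1942) = 51203588175 - 1766 = 51203586409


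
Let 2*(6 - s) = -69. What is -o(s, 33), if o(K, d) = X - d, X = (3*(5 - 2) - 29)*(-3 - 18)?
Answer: -387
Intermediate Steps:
s = 81/2 (s = 6 - 1/2*(-69) = 6 + 69/2 = 81/2 ≈ 40.500)
X = 420 (X = (3*3 - 29)*(-21) = (9 - 29)*(-21) = -20*(-21) = 420)
o(K, d) = 420 - d
-o(s, 33) = -(420 - 1*33) = -(420 - 33) = -1*387 = -387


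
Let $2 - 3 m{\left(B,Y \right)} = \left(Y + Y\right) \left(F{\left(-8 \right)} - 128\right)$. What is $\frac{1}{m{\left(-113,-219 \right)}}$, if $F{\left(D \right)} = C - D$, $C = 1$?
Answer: $- \frac{3}{52120} \approx -5.7559 \cdot 10^{-5}$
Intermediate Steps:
$F{\left(D \right)} = 1 - D$
$m{\left(B,Y \right)} = \frac{2}{3} + \frac{238 Y}{3}$ ($m{\left(B,Y \right)} = \frac{2}{3} - \frac{\left(Y + Y\right) \left(\left(1 - -8\right) - 128\right)}{3} = \frac{2}{3} - \frac{2 Y \left(\left(1 + 8\right) - 128\right)}{3} = \frac{2}{3} - \frac{2 Y \left(9 - 128\right)}{3} = \frac{2}{3} - \frac{2 Y \left(-119\right)}{3} = \frac{2}{3} - \frac{\left(-238\right) Y}{3} = \frac{2}{3} + \frac{238 Y}{3}$)
$\frac{1}{m{\left(-113,-219 \right)}} = \frac{1}{\frac{2}{3} + \frac{238}{3} \left(-219\right)} = \frac{1}{\frac{2}{3} - 17374} = \frac{1}{- \frac{52120}{3}} = - \frac{3}{52120}$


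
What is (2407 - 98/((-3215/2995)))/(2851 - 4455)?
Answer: -1606403/1031372 ≈ -1.5575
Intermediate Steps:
(2407 - 98/((-3215/2995)))/(2851 - 4455) = (2407 - 98/((-3215*1/2995)))/(-1604) = (2407 - 98/(-643/599))*(-1/1604) = (2407 - 98*(-599/643))*(-1/1604) = (2407 + 58702/643)*(-1/1604) = (1606403/643)*(-1/1604) = -1606403/1031372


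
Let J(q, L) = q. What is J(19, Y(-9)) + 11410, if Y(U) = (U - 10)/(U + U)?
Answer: 11429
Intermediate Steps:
Y(U) = (-10 + U)/(2*U) (Y(U) = (-10 + U)/((2*U)) = (-10 + U)*(1/(2*U)) = (-10 + U)/(2*U))
J(19, Y(-9)) + 11410 = 19 + 11410 = 11429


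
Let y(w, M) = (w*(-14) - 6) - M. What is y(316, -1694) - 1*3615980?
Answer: -3618716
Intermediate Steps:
y(w, M) = -6 - M - 14*w (y(w, M) = (-14*w - 6) - M = (-6 - 14*w) - M = -6 - M - 14*w)
y(316, -1694) - 1*3615980 = (-6 - 1*(-1694) - 14*316) - 1*3615980 = (-6 + 1694 - 4424) - 3615980 = -2736 - 3615980 = -3618716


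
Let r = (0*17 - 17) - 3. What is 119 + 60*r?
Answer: -1081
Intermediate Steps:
r = -20 (r = (0 - 17) - 3 = -17 - 3 = -20)
119 + 60*r = 119 + 60*(-20) = 119 - 1200 = -1081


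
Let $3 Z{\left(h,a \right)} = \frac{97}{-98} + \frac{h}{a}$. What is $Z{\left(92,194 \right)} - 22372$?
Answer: $- \frac{638009597}{28518} \approx -22372.0$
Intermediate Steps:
$Z{\left(h,a \right)} = - \frac{97}{294} + \frac{h}{3 a}$ ($Z{\left(h,a \right)} = \frac{\frac{97}{-98} + \frac{h}{a}}{3} = \frac{97 \left(- \frac{1}{98}\right) + \frac{h}{a}}{3} = \frac{- \frac{97}{98} + \frac{h}{a}}{3} = - \frac{97}{294} + \frac{h}{3 a}$)
$Z{\left(92,194 \right)} - 22372 = \left(- \frac{97}{294} + \frac{1}{3} \cdot 92 \cdot \frac{1}{194}\right) - 22372 = \left(- \frac{97}{294} + \frac{46}{291}\right) - 22372 = - \frac{4901}{28518} - 22372 = - \frac{638009597}{28518}$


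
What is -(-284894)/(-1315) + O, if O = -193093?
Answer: -254202189/1315 ≈ -1.9331e+5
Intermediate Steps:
-(-284894)/(-1315) + O = -(-284894)/(-1315) - 193093 = -(-284894)*(-1)/1315 - 193093 = -181*1574/1315 - 193093 = -284894/1315 - 193093 = -254202189/1315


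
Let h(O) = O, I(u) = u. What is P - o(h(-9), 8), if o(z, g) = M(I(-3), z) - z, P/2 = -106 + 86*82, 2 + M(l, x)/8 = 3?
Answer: 13875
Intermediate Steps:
M(l, x) = 8 (M(l, x) = -16 + 8*3 = -16 + 24 = 8)
P = 13892 (P = 2*(-106 + 86*82) = 2*(-106 + 7052) = 2*6946 = 13892)
o(z, g) = 8 - z
P - o(h(-9), 8) = 13892 - (8 - 1*(-9)) = 13892 - (8 + 9) = 13892 - 1*17 = 13892 - 17 = 13875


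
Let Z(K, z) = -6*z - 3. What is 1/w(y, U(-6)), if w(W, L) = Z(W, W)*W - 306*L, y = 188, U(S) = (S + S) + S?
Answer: -1/207120 ≈ -4.8281e-6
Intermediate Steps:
Z(K, z) = -3 - 6*z
U(S) = 3*S (U(S) = 2*S + S = 3*S)
w(W, L) = -306*L + W*(-3 - 6*W) (w(W, L) = (-3 - 6*W)*W - 306*L = W*(-3 - 6*W) - 306*L = -306*L + W*(-3 - 6*W))
1/w(y, U(-6)) = 1/(-918*(-6) - 3*188*(1 + 2*188)) = 1/(-306*(-18) - 3*188*(1 + 376)) = 1/(5508 - 3*188*377) = 1/(5508 - 212628) = 1/(-207120) = -1/207120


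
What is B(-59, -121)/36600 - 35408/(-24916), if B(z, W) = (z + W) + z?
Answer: 322494469/227981400 ≈ 1.4146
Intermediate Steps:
B(z, W) = W + 2*z (B(z, W) = (W + z) + z = W + 2*z)
B(-59, -121)/36600 - 35408/(-24916) = (-121 + 2*(-59))/36600 - 35408/(-24916) = (-121 - 118)*(1/36600) - 35408*(-1/24916) = -239*1/36600 + 8852/6229 = -239/36600 + 8852/6229 = 322494469/227981400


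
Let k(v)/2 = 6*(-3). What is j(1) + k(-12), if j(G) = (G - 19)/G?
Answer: -54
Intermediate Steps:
k(v) = -36 (k(v) = 2*(6*(-3)) = 2*(-18) = -36)
j(G) = (-19 + G)/G
j(1) + k(-12) = (-19 + 1)/1 - 36 = 1*(-18) - 36 = -18 - 36 = -54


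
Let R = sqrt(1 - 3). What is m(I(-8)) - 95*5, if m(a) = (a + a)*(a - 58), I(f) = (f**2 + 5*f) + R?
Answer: -2111 - 20*I*sqrt(2) ≈ -2111.0 - 28.284*I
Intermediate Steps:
R = I*sqrt(2) (R = sqrt(-2) = I*sqrt(2) ≈ 1.4142*I)
I(f) = f**2 + 5*f + I*sqrt(2) (I(f) = (f**2 + 5*f) + I*sqrt(2) = f**2 + 5*f + I*sqrt(2))
m(a) = 2*a*(-58 + a) (m(a) = (2*a)*(-58 + a) = 2*a*(-58 + a))
m(I(-8)) - 95*5 = 2*((-8)**2 + 5*(-8) + I*sqrt(2))*(-58 + ((-8)**2 + 5*(-8) + I*sqrt(2))) - 95*5 = 2*(64 - 40 + I*sqrt(2))*(-58 + (64 - 40 + I*sqrt(2))) - 475 = 2*(24 + I*sqrt(2))*(-58 + (24 + I*sqrt(2))) - 475 = 2*(24 + I*sqrt(2))*(-34 + I*sqrt(2)) - 475 = 2*(-34 + I*sqrt(2))*(24 + I*sqrt(2)) - 475 = -475 + 2*(-34 + I*sqrt(2))*(24 + I*sqrt(2))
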